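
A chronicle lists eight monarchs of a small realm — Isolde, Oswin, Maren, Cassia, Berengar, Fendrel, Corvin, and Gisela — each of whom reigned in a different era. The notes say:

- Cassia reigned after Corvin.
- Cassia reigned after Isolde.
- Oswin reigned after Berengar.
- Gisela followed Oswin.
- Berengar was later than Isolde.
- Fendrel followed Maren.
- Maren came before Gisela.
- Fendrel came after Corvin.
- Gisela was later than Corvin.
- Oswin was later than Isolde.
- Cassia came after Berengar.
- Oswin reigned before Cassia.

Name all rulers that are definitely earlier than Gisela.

Directly stated before Gisela: Corvin, Maren, and Oswin.
Berengar reaches Gisela via Berengar → Oswin → Gisela.
Isolde reaches Gisela via Isolde → Oswin → Gisela.
No chain forces Fendrel (or any of the others) ahead of Gisela.

Berengar, Corvin, Isolde, Maren, Oswin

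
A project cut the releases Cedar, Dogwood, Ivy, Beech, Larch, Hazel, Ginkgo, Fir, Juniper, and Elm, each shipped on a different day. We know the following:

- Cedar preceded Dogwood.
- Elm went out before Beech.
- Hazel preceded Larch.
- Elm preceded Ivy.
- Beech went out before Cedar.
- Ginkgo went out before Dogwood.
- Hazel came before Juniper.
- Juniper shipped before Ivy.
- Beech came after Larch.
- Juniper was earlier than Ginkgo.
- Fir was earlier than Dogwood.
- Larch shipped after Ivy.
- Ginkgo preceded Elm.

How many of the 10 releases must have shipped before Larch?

5

Directly stated before Larch: Hazel and Ivy.
Elm reaches Larch via Elm → Ivy → Larch.
Ginkgo reaches Larch via Ginkgo → Elm → Ivy → Larch.
Juniper reaches Larch via Juniper → Ivy → Larch.
That's Elm, Ginkgo, Hazel, Ivy, and Juniper — 5 in all.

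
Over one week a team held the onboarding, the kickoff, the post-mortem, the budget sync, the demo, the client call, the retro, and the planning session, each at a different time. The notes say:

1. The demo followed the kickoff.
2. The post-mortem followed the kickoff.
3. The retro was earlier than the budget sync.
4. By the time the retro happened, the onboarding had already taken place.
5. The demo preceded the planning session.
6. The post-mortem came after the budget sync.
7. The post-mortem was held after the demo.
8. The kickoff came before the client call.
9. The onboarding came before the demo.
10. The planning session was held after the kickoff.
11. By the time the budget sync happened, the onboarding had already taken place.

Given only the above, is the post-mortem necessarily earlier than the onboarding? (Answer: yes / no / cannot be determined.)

no

Tracing the constraints gives the onboarding → the demo → the post-mortem, so the onboarding must come before the post-mortem.
That means the post-mortem cannot be before the onboarding.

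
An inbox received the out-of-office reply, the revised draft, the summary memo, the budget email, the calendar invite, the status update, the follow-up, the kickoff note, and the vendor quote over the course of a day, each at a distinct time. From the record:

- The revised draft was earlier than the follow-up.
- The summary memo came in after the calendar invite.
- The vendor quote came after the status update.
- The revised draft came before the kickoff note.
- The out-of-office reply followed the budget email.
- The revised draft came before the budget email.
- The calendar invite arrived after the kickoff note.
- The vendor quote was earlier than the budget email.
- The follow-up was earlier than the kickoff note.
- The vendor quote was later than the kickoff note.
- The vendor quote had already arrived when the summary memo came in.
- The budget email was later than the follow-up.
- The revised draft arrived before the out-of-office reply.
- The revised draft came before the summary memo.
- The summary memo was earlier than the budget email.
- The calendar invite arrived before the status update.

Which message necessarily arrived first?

The revised draft has a chain of constraints placing it before every other message, so the revised draft must be first.

the revised draft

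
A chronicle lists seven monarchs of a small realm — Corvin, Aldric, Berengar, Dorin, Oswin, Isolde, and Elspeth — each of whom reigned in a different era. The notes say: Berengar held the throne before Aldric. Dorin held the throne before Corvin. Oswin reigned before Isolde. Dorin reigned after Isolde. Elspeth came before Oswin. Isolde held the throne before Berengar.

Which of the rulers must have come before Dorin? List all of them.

Directly stated before Dorin: Isolde.
Elspeth reaches Dorin via Elspeth → Oswin → Isolde → Dorin.
Oswin reaches Dorin via Oswin → Isolde → Dorin.

Elspeth, Isolde, Oswin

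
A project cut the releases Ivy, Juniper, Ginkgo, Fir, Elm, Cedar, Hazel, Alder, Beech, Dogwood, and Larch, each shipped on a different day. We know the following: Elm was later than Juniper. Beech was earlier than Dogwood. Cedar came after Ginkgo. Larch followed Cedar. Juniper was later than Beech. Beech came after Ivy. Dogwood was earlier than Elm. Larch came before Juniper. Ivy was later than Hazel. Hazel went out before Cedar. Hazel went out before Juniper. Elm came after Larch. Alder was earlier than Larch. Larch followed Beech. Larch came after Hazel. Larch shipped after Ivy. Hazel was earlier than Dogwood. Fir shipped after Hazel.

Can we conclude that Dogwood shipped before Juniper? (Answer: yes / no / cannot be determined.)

No chain of stated constraints runs from Dogwood to Juniper, and none runs from Juniper to Dogwood either.
So the relative order of Dogwood and Juniper is not fixed by the given facts.

cannot be determined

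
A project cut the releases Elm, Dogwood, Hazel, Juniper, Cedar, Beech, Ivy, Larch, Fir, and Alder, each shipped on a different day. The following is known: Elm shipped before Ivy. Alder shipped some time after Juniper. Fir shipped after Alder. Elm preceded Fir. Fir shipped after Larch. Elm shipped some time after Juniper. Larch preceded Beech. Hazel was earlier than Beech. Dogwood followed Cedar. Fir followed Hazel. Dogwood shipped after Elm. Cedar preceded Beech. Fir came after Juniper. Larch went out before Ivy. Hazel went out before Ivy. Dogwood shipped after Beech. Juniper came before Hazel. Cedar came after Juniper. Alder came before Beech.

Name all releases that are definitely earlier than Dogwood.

Alder, Beech, Cedar, Elm, Hazel, Juniper, Larch

Directly stated before Dogwood: Beech, Cedar, and Elm.
Alder reaches Dogwood via Alder → Beech → Dogwood.
Hazel reaches Dogwood via Hazel → Beech → Dogwood.
Juniper reaches Dogwood via Juniper → Elm → Dogwood.
Likewise Larch reaches Dogwood by chaining the stated constraints.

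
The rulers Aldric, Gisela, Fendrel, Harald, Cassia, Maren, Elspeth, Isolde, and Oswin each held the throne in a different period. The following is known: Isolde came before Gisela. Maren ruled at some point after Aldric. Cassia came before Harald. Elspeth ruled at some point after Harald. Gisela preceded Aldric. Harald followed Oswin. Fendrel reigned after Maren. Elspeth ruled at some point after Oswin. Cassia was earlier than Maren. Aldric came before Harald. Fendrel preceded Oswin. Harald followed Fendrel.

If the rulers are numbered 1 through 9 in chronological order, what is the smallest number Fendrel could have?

6

Aldric, Cassia, Gisela, Isolde, and Maren must all come before Fendrel — 5 forced predecessors.
Nothing else is forced ahead of Fendrel, so their earliest slot is position 5 + 1 = 6.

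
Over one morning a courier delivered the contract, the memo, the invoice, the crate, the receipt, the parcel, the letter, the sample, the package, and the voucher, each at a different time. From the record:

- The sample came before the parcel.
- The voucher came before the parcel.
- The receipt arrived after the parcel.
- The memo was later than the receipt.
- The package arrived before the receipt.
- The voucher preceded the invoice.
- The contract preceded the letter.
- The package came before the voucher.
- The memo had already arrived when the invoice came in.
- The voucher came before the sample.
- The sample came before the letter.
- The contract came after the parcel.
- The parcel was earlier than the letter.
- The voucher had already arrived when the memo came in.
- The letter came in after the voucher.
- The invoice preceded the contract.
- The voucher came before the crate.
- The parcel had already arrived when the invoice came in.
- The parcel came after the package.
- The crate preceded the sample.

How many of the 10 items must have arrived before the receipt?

5

Directly stated before the receipt: the package and the parcel.
The crate reaches the receipt via the crate → the sample → the parcel → the receipt.
The sample reaches the receipt via the sample → the parcel → the receipt.
The voucher reaches the receipt via the voucher → the parcel → the receipt.
No chain forces the memo (or any of the others) ahead of the receipt.
That's the crate, the package, the parcel, the sample, and the voucher — 5 in all.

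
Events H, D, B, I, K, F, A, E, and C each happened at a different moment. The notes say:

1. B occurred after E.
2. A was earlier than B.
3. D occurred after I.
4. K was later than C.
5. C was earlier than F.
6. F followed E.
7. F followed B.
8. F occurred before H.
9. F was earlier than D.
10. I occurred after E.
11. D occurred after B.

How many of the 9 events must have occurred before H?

5

Directly stated before H: F.
A reaches H via A → B → F → H.
B reaches H via B → F → H.
C reaches H via C → F → H.
Likewise E reaches H by chaining the stated constraints.
That's A, B, C, E, and F — 5 in all.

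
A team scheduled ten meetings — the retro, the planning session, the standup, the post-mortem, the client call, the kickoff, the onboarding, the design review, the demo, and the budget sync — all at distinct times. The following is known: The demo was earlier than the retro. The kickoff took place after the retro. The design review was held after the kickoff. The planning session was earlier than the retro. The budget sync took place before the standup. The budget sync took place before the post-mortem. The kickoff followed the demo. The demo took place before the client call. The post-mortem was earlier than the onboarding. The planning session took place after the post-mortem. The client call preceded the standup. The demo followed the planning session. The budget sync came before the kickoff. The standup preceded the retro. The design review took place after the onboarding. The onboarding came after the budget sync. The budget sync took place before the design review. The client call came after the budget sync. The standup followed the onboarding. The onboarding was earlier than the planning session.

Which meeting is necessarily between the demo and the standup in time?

the client call

Tracing the constraints gives the demo → the client call → the standup, so the client call sits after the demo and before the standup.
No other meeting is forced both after the demo and before the standup.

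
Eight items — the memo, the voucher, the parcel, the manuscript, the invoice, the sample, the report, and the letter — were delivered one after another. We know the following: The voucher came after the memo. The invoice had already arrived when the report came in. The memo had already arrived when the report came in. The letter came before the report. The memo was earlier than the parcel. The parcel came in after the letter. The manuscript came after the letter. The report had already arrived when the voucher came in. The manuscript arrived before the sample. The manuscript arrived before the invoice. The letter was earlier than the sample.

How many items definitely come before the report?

Directly stated before the report: the invoice, the letter, and the memo.
The manuscript reaches the report via the manuscript → the invoice → the report.
No chain forces the parcel (or any of the others) ahead of the report.
That's the invoice, the letter, the manuscript, and the memo — 4 in all.

4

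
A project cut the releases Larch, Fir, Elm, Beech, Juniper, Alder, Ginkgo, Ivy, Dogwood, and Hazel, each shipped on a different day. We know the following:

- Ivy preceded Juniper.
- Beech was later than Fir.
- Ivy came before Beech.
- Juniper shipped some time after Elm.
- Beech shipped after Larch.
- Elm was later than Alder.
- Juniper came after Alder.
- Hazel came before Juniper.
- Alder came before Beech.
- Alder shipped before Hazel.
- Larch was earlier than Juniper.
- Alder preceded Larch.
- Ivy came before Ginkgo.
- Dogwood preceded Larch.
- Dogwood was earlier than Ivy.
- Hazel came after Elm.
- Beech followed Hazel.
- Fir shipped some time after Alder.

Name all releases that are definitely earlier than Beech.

Directly stated before Beech: Alder, Fir, Hazel, Ivy, and Larch.
Dogwood reaches Beech via Dogwood → Ivy → Beech.
Elm reaches Beech via Elm → Hazel → Beech.
No chain forces Juniper (or any of the others) ahead of Beech.

Alder, Dogwood, Elm, Fir, Hazel, Ivy, Larch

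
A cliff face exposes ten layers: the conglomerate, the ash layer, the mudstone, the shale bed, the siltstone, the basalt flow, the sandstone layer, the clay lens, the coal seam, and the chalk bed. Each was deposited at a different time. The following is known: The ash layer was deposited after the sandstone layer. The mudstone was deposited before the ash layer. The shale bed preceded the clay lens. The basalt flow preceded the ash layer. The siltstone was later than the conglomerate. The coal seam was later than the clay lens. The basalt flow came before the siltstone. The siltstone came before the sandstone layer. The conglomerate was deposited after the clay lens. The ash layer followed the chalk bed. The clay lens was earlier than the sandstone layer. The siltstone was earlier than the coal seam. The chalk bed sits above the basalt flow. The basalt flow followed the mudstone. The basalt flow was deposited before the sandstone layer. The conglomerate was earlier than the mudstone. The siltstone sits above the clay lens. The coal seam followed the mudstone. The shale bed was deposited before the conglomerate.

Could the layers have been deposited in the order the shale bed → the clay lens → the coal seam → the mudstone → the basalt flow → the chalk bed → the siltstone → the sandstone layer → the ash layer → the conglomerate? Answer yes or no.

The constraints require the conglomerate before the siltstone, but in the proposed sequence the siltstone appears ahead of the conglomerate. That one violation is enough.

no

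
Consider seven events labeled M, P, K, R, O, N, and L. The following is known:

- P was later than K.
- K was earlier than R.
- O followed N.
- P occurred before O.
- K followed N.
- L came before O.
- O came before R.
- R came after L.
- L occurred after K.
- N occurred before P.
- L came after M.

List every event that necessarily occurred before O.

K, L, M, N, P

Directly stated before O: L, N, and P.
K reaches O via K → L → O.
M reaches O via M → L → O.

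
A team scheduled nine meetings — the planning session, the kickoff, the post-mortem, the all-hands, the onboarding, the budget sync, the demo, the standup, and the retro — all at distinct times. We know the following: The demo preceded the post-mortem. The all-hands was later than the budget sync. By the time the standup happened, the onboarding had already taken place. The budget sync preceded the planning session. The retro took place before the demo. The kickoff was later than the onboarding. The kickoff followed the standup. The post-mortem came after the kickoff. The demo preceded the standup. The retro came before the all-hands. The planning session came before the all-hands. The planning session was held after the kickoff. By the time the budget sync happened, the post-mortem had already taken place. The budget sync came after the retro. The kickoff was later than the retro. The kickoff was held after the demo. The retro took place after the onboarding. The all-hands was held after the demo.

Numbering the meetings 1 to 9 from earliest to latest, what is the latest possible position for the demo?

The demo must come before the all-hands, the budget sync, the kickoff, the planning session, the post-mortem, and the standup — 6 meetings forced after it.
Everything else can be placed before the demo in some valid order, so the demo can sit as late as position 9 − 6 = 3.

3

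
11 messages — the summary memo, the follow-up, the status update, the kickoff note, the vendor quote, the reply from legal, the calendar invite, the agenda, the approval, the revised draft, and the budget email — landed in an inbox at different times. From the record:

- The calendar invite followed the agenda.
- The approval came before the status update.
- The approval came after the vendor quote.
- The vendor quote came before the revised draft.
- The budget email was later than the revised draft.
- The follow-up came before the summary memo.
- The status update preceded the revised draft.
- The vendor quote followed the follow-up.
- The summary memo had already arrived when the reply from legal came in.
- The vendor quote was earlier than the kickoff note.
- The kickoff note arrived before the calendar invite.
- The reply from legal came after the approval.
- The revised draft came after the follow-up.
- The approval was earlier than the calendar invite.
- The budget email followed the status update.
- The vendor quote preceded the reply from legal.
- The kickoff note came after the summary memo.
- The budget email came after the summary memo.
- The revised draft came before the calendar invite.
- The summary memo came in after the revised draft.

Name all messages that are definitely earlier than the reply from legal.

the approval, the follow-up, the revised draft, the status update, the summary memo, the vendor quote

Directly stated before the reply from legal: the approval, the summary memo, and the vendor quote.
The follow-up reaches the reply from legal via the follow-up → the summary memo → the reply from legal.
The revised draft reaches the reply from legal via the revised draft → the summary memo → the reply from legal.
The status update reaches the reply from legal via the status update → the revised draft → the summary memo → the reply from legal.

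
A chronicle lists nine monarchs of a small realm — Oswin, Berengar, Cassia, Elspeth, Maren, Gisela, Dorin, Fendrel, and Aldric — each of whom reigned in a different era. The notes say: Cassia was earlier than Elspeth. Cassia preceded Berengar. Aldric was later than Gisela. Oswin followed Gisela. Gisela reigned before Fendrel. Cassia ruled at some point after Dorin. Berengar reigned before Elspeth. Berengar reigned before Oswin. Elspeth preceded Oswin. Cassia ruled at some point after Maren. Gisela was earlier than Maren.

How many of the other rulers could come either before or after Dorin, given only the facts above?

Forced after Dorin: Berengar, Cassia, Elspeth, and Oswin.
That leaves Aldric, Fendrel, Gisela, and Maren with no forced order relative to Dorin — 4.

4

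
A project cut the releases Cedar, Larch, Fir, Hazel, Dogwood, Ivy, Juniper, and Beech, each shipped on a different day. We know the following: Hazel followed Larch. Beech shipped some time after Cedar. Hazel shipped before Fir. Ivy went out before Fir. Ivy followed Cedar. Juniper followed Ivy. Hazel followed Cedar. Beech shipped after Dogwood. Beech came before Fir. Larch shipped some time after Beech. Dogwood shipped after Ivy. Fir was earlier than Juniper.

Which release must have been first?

Cedar has a chain of constraints placing it before every other release, so Cedar must be first.

Cedar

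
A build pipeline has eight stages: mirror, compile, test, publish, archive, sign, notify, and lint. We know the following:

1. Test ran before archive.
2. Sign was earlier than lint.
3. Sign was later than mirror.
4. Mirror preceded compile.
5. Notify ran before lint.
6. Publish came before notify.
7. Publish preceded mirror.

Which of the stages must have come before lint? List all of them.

Directly stated before lint: notify and sign.
Mirror reaches lint via mirror → sign → lint.
Publish reaches lint via publish → notify → lint.
No chain forces archive (or any of the others) ahead of lint.

mirror, notify, publish, sign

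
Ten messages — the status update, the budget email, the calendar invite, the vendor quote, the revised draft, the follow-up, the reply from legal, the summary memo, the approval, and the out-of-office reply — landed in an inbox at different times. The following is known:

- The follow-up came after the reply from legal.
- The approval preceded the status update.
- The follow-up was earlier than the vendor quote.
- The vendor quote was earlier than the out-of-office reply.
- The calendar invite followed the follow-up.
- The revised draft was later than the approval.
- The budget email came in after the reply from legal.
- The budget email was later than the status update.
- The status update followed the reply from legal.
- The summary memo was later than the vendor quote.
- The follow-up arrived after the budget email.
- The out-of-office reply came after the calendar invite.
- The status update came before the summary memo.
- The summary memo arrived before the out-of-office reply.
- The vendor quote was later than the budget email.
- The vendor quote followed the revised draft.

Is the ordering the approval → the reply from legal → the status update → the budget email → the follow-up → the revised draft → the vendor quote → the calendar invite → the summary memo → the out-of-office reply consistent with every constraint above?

yes

Check each stated constraint against the proposed order — e.g. the approval is ahead of the revised draft; the status update is ahead of the summary memo. Every pair is in the required order; nothing is violated.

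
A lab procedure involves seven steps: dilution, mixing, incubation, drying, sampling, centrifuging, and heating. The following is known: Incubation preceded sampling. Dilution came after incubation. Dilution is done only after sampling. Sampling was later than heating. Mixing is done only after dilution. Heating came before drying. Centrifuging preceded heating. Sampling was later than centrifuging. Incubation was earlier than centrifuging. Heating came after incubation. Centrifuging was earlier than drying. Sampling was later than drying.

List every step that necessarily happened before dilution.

centrifuging, drying, heating, incubation, sampling

Directly stated before dilution: incubation and sampling.
Centrifuging reaches dilution via centrifuging → sampling → dilution.
Drying reaches dilution via drying → sampling → dilution.
Heating reaches dilution via heating → sampling → dilution.
No chain forces mixing ahead of dilution.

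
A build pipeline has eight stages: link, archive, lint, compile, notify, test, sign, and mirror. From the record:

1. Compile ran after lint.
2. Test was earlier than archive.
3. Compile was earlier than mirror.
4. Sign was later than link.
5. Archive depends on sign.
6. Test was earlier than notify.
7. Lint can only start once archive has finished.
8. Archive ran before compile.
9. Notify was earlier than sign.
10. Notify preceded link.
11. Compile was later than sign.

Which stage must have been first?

Test has a chain of constraints placing it before every other stage, so test must be first.

test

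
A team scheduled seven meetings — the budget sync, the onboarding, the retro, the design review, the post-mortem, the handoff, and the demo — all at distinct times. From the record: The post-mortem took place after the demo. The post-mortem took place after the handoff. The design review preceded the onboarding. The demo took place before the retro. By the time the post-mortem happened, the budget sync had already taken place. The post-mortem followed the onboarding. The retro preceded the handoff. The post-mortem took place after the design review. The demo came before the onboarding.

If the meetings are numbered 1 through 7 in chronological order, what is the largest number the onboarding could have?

The onboarding must come before the post-mortem — 1 meeting forced after it.
Everything else can be placed before the onboarding in some valid order, so the onboarding can sit as late as position 7 − 1 = 6.

6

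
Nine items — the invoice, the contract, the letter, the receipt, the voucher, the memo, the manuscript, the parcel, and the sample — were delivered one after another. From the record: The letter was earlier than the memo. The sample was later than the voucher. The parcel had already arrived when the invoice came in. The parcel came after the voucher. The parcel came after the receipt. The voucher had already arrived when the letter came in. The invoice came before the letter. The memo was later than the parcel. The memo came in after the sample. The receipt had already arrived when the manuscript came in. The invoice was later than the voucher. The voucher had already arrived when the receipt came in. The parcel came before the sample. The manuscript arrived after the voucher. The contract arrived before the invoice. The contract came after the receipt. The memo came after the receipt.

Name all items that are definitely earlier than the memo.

the contract, the invoice, the letter, the parcel, the receipt, the sample, the voucher

Directly stated before the memo: the letter, the parcel, the receipt, and the sample.
The contract reaches the memo via the contract → the invoice → the letter → the memo.
The invoice reaches the memo via the invoice → the letter → the memo.
The voucher reaches the memo via the voucher → the letter → the memo.
No chain forces the manuscript ahead of the memo.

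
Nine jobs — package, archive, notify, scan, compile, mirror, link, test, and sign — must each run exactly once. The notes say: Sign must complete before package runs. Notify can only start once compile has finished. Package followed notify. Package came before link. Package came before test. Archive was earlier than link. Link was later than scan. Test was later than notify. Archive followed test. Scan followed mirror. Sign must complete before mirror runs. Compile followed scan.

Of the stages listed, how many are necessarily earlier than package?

Directly stated before package: notify and sign.
Compile reaches package via compile → notify → package.
Mirror reaches package via mirror → scan → compile → notify → package.
Scan reaches package via scan → compile → notify → package.
No chain forces archive (or any of the others) ahead of package.
That's compile, mirror, notify, scan, and sign — 5 in all.

5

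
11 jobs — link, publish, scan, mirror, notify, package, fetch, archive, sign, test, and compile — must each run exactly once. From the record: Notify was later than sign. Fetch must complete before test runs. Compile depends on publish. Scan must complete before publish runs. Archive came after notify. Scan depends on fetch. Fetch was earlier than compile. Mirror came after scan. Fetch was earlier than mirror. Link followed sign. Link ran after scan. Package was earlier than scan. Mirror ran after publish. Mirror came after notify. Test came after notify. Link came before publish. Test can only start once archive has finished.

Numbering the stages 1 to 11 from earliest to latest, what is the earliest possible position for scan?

Fetch and package must both come before scan — 2 forced predecessors.
Nothing else is forced ahead of scan, so its earliest slot is position 2 + 1 = 3.

3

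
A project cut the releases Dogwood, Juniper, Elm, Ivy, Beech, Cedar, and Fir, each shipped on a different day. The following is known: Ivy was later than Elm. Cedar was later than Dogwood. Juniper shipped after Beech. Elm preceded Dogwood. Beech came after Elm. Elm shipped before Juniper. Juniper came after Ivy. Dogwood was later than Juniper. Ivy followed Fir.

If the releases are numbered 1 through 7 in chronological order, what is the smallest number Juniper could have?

5

Beech, Elm, Fir, and Ivy must all come before Juniper — 4 forced predecessors.
Nothing else is forced ahead of Juniper, so its earliest slot is position 4 + 1 = 5.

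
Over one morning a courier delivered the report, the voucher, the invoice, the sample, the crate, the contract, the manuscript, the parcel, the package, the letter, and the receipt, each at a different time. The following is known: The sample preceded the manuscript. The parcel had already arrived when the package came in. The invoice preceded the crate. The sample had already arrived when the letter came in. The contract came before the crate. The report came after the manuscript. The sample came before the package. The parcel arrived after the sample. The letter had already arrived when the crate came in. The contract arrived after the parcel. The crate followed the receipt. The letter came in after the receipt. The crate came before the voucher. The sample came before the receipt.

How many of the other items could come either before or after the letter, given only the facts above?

Forced before the letter: the receipt and the sample; forced after the letter: the crate and the voucher.
That leaves the contract, the invoice, the manuscript, the package, the parcel, and the report with no forced order relative to the letter — 6.

6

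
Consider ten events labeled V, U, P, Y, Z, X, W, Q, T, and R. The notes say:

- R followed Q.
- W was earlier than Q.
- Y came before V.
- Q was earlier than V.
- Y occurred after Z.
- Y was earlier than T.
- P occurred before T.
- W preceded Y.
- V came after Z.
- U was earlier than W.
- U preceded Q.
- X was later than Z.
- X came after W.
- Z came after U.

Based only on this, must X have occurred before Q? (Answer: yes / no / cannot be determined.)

cannot be determined

No chain of stated constraints runs from X to Q, and none runs from Q to X either.
So the relative order of X and Q is not fixed by the given facts.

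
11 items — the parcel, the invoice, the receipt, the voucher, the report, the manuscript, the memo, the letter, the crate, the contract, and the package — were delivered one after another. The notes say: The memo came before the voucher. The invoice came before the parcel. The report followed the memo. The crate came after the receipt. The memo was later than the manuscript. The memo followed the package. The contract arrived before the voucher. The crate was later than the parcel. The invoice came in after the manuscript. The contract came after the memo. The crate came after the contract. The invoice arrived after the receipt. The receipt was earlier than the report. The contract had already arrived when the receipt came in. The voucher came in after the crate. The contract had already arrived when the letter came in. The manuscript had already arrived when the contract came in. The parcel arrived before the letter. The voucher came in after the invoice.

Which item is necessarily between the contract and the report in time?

the receipt

Tracing the constraints gives the contract → the receipt → the report, so the receipt sits after the contract and before the report.
No other item is forced both after the contract and before the report.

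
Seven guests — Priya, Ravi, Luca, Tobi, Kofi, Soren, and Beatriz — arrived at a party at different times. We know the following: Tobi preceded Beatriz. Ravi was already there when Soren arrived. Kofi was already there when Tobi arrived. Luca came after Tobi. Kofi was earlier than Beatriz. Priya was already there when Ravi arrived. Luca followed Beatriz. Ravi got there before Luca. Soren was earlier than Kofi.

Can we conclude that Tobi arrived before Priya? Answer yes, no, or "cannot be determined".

Tracing the constraints gives Priya → Ravi → Soren → Kofi → Tobi, so Priya must come before Tobi.
That means Tobi cannot be before Priya.

no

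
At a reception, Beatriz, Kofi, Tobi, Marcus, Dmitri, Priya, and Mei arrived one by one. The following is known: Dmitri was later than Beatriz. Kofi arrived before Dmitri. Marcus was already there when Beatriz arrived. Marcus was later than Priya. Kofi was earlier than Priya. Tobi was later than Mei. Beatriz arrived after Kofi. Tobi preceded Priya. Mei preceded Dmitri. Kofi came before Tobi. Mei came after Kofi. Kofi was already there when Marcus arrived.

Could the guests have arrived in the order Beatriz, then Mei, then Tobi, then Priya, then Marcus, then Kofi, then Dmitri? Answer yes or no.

The constraints require Marcus before Beatriz, but in the proposed sequence Beatriz appears ahead of Marcus. That one violation is enough.

no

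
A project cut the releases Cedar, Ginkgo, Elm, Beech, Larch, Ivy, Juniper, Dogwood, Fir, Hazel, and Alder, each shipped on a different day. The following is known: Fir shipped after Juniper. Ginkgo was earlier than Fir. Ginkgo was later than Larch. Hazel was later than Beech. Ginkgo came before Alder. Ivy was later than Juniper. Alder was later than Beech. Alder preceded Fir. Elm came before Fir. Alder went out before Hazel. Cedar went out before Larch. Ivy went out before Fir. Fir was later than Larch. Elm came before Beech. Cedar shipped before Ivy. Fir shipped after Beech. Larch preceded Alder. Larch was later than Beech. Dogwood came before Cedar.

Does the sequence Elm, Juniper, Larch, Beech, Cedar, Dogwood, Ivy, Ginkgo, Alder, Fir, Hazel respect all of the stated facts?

no

The constraints require Beech before Larch, but in the proposed sequence Larch appears ahead of Beech. That one violation is enough.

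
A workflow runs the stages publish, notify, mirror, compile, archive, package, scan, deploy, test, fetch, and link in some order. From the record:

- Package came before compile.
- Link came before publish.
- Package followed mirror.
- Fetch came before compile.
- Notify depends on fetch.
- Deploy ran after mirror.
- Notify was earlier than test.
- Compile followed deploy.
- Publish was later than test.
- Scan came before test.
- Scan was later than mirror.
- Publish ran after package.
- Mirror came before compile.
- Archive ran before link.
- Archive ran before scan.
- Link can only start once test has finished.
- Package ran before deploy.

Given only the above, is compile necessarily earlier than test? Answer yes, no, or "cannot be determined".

cannot be determined

No chain of stated constraints runs from compile to test, and none runs from test to compile either.
So the relative order of compile and test is not fixed by the given facts.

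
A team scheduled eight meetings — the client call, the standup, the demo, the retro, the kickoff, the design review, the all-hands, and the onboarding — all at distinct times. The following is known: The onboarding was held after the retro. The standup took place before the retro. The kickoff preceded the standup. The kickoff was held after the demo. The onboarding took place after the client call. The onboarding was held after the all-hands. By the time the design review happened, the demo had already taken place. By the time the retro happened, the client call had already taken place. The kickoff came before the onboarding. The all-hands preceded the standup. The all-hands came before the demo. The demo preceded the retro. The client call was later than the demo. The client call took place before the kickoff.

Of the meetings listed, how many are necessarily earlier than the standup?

4

Directly stated before the standup: the all-hands and the kickoff.
The client call reaches the standup via the client call → the kickoff → the standup.
The demo reaches the standup via the demo → the kickoff → the standup.
That's the all-hands, the client call, the demo, and the kickoff — 4 in all.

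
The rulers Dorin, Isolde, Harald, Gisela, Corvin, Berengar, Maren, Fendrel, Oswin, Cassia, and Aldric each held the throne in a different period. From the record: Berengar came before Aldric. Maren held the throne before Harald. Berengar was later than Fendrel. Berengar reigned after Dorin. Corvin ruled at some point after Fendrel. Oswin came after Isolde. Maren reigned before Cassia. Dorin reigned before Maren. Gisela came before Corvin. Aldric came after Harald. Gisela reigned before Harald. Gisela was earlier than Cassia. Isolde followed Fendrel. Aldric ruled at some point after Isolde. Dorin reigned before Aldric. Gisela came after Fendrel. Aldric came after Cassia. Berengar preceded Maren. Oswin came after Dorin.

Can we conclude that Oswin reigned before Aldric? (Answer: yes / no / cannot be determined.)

No chain of stated constraints runs from Oswin to Aldric, and none runs from Aldric to Oswin either.
So the relative order of Oswin and Aldric is not fixed by the given facts.

cannot be determined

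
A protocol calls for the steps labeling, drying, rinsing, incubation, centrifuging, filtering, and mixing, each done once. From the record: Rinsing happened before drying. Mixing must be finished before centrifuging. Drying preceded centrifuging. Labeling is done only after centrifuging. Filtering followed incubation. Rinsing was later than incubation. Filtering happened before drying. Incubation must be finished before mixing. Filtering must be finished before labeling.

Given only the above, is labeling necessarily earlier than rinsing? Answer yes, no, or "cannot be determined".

Tracing the constraints gives rinsing → drying → centrifuging → labeling, so rinsing must come before labeling.
That means labeling cannot be before rinsing.

no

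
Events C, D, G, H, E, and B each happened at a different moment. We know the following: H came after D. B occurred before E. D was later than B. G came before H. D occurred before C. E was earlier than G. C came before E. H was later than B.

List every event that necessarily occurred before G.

Directly stated before G: E.
B reaches G via B → E → G.
C reaches G via C → E → G.
D reaches G via D → C → E → G.

B, C, D, E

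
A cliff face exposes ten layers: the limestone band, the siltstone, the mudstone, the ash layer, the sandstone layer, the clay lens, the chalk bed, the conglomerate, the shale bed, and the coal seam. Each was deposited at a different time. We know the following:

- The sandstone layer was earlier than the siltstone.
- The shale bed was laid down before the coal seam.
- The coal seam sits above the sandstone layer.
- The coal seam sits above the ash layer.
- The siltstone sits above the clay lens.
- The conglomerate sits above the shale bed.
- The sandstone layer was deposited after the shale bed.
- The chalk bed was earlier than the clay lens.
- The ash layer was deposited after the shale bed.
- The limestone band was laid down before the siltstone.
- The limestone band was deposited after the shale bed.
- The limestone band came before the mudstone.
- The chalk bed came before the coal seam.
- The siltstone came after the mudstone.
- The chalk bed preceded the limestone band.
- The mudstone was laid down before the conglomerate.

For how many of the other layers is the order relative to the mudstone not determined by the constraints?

Forced before the mudstone: the chalk bed, the limestone band, and the shale bed; forced after the mudstone: the conglomerate and the siltstone.
That leaves the ash layer, the clay lens, the coal seam, and the sandstone layer with no forced order relative to the mudstone — 4.

4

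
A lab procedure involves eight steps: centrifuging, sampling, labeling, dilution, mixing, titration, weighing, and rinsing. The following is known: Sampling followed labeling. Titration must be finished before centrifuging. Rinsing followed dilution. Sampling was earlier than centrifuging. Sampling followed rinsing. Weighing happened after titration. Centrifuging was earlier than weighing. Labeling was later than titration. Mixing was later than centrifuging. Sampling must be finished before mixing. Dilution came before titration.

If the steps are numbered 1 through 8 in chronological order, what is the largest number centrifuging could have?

Centrifuging must come before mixing and weighing — 2 steps forced after it.
Everything else can be placed before centrifuging in some valid order, so centrifuging can sit as late as position 8 − 2 = 6.

6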